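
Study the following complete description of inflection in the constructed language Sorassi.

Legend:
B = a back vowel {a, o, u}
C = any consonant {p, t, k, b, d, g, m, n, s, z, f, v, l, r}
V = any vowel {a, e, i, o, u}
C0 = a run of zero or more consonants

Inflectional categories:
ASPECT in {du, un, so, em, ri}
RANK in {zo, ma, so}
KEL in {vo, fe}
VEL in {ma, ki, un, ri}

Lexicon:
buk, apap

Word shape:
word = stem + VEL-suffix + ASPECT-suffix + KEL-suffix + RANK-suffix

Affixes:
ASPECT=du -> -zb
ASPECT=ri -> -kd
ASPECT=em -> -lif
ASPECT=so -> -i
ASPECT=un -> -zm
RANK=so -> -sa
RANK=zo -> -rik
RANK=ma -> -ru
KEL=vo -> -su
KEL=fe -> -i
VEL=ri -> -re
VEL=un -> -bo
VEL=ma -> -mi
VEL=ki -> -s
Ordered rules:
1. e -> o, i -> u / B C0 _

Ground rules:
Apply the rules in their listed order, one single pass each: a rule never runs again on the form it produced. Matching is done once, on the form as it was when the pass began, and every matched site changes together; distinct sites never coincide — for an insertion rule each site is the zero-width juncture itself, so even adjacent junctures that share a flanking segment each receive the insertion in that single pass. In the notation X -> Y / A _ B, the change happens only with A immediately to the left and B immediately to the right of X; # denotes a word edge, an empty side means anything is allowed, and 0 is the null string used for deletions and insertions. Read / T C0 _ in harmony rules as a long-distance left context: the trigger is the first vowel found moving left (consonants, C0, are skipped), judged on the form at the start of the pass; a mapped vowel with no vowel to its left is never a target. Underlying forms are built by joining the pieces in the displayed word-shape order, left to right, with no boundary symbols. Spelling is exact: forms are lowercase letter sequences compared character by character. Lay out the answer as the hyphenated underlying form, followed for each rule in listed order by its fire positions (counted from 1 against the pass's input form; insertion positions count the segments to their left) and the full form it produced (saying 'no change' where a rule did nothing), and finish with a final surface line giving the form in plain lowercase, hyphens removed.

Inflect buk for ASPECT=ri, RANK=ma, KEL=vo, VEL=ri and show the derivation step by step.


underlying: buk-re-kd-su-ru
1. e -> o, i -> u / B C0 _: fires at position(s) 5: bukrokdsuru
surface: bukrokdsuru


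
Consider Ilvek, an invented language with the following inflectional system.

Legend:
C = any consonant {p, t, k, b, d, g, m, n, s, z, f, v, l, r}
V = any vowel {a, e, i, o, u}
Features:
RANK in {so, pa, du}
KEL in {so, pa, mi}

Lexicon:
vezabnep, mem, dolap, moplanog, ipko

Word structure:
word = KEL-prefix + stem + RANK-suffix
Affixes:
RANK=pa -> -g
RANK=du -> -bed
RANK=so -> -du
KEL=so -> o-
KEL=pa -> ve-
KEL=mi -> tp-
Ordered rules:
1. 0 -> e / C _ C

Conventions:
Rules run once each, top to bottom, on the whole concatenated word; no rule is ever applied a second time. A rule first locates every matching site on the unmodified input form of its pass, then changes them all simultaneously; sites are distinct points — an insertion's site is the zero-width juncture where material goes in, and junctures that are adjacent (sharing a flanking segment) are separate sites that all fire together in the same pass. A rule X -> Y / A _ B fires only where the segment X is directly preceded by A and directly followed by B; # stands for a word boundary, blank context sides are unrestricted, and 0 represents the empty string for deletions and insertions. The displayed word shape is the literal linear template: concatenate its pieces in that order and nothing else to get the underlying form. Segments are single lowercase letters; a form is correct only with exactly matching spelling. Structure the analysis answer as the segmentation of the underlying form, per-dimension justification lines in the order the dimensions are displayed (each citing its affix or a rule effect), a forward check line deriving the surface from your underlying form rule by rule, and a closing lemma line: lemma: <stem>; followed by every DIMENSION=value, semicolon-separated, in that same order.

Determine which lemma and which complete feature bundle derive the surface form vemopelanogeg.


underlying: ve-moplanog-g
RANK=pa - signalled by the affix -g
KEL=pa - signalled by the affix ve-
check: vemoplanogg -> vemopelanogeg
lemma: moplanog; RANK=pa; KEL=pa


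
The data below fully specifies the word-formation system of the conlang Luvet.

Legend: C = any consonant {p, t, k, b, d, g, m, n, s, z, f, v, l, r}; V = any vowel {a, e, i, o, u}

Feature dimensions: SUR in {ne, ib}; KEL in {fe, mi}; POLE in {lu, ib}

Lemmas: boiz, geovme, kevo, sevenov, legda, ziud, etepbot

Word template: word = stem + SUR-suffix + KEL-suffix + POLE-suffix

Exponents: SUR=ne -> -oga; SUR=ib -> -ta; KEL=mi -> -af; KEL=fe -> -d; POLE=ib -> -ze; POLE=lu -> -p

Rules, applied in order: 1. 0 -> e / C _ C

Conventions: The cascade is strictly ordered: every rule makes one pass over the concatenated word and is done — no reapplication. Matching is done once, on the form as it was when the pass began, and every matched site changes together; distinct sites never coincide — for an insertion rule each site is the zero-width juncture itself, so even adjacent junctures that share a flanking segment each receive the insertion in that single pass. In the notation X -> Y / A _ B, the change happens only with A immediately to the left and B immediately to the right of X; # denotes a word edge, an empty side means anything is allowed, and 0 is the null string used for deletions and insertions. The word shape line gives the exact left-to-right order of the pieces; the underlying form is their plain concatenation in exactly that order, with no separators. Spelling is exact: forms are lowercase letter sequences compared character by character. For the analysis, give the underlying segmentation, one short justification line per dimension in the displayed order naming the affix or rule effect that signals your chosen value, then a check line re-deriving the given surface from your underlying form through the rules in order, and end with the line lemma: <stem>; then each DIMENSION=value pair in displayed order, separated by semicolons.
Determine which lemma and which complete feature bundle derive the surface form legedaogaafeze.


underlying: legda-oga-af-ze
SUR=ne - signalled by the affix -oga
KEL=mi - signalled by the affix -af
POLE=ib - signalled by the affix -ze
check: legdaogaafze -> legedaogaafeze
lemma: legda; SUR=ne; KEL=mi; POLE=ib


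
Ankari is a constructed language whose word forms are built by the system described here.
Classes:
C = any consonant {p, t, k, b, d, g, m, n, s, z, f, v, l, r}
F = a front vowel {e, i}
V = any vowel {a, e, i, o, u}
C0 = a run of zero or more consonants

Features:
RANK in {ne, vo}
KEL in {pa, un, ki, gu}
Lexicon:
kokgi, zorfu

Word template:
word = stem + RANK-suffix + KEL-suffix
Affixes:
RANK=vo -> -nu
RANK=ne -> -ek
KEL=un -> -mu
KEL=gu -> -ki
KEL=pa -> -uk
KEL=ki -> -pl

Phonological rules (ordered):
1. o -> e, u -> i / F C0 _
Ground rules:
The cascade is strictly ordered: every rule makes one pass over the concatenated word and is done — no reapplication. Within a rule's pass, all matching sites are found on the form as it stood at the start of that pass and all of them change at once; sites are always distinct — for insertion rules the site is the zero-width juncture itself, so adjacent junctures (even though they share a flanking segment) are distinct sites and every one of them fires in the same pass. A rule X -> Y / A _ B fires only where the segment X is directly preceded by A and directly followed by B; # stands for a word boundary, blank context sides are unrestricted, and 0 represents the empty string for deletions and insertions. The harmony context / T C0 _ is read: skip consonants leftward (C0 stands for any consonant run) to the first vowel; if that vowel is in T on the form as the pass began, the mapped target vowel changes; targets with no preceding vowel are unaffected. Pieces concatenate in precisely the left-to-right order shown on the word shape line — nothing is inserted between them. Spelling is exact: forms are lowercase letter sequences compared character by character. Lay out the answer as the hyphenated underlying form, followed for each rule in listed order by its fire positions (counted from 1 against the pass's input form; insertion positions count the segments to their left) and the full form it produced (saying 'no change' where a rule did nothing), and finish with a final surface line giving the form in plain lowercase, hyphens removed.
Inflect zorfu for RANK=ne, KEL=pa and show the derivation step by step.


underlying: zorfu-ek-uk
1. o -> e, u -> i / F C0 _: fires at position(s) 8: zorfuekik
surface: zorfuekik


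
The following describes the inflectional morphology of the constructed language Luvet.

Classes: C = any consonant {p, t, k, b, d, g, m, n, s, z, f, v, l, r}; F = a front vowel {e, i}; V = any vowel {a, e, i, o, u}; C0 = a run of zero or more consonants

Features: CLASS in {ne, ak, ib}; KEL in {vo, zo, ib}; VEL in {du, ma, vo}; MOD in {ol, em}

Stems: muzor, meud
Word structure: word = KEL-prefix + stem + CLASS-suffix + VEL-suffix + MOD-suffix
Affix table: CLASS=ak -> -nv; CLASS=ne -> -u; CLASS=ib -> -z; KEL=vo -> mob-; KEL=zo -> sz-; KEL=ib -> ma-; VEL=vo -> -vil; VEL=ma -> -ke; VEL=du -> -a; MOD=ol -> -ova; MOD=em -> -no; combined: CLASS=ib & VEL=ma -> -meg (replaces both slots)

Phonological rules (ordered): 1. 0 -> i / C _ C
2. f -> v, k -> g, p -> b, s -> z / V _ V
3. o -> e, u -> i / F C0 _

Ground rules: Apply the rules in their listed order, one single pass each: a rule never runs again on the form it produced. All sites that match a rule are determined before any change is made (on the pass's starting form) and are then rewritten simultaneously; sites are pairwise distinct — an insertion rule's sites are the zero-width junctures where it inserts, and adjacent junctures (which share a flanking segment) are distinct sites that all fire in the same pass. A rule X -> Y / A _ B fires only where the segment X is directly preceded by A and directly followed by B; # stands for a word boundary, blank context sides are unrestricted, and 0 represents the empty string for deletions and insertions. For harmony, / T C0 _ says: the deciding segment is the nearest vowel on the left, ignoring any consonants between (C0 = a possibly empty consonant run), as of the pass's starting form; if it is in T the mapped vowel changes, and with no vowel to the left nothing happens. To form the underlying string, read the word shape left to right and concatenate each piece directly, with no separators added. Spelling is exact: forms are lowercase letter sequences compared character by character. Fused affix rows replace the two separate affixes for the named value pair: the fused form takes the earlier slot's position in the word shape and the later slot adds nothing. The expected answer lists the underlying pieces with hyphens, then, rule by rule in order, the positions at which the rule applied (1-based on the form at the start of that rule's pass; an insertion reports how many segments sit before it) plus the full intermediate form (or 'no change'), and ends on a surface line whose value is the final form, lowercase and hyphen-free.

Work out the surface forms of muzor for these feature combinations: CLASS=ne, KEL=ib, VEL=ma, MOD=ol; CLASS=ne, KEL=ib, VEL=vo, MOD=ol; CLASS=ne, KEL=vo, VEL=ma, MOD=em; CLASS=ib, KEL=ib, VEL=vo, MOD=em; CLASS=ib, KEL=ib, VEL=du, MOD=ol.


cell CLASS=ne, KEL=ib, VEL=ma, MOD=ol:
underlying: ma-muzor-u-ke-ova
1. 0 -> i / C _ C: no change
2. f -> v, k -> g, p -> b, s -> z / V _ V: fires at position(s) 9: mamuzorugeova
3. o -> e, u -> i / F C0 _: fires at position(s) 11: mamuzorugeeva
surface: mamuzorugeeva

cell CLASS=ne, KEL=ib, VEL=vo, MOD=ol:
underlying: ma-muzor-u-vil-ova
1. 0 -> i / C _ C: no change
2. f -> v, k -> g, p -> b, s -> z / V _ V: no change
3. o -> e, u -> i / F C0 _: fires at position(s) 12: mamuzoruvileva
surface: mamuzoruvileva

cell CLASS=ne, KEL=vo, VEL=ma, MOD=em:
underlying: mob-muzor-u-ke-no
1. 0 -> i / C _ C: inserts after position(s) 3: mobimuzorukeno
2. f -> v, k -> g, p -> b, s -> z / V _ V: fires at position(s) 11: mobimuzorugeno
3. o -> e, u -> i / F C0 _: fires at position(s) 6, 14: mobimizorugene
surface: mobimizorugene

cell CLASS=ib, KEL=ib, VEL=vo, MOD=em:
underlying: ma-muzor-z-vil-no
1. 0 -> i / C _ C: inserts after position(s) 7, 8, 11: mamuzorizivilino
2. f -> v, k -> g, p -> b, s -> z / V _ V: no change
3. o -> e, u -> i / F C0 _: fires at position(s) 16: mamuzoriziviline
surface: mamuzoriziviline

cell CLASS=ib, KEL=ib, VEL=du, MOD=ol:
underlying: ma-muzor-z-a-ova
1. 0 -> i / C _ C: inserts after position(s) 7: mamuzorizaova
2. f -> v, k -> g, p -> b, s -> z / V _ V: no change
3. o -> e, u -> i / F C0 _: no change
surface: mamuzorizaova


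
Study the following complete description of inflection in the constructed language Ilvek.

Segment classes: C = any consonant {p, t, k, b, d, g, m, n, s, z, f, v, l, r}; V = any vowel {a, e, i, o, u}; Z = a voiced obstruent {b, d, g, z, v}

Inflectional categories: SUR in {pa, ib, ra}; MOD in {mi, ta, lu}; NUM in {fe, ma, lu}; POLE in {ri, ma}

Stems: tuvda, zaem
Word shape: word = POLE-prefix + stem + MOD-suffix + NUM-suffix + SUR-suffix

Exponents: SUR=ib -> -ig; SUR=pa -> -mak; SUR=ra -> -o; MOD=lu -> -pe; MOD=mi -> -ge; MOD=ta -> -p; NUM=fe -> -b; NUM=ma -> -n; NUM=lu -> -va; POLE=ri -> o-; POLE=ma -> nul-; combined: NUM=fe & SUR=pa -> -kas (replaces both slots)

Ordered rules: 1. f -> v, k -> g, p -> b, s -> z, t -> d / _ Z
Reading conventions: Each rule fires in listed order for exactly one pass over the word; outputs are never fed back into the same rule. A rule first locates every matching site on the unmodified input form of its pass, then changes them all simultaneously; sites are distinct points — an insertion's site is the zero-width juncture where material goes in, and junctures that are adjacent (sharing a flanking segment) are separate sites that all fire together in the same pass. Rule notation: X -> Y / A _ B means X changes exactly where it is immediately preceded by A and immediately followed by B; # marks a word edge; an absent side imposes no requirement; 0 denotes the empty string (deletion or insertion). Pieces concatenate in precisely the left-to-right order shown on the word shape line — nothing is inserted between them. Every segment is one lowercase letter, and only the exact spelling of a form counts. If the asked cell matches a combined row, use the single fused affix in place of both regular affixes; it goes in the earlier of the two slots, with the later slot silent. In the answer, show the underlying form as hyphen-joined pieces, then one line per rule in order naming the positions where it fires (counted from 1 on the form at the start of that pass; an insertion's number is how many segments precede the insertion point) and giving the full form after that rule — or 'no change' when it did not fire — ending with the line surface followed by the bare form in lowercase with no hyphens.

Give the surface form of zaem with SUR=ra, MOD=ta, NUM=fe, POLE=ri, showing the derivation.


underlying: o-zaem-p-b-o
1. f -> v, k -> g, p -> b, s -> z, t -> d / _ Z: fires at position(s) 6: ozaembbo
surface: ozaembbo


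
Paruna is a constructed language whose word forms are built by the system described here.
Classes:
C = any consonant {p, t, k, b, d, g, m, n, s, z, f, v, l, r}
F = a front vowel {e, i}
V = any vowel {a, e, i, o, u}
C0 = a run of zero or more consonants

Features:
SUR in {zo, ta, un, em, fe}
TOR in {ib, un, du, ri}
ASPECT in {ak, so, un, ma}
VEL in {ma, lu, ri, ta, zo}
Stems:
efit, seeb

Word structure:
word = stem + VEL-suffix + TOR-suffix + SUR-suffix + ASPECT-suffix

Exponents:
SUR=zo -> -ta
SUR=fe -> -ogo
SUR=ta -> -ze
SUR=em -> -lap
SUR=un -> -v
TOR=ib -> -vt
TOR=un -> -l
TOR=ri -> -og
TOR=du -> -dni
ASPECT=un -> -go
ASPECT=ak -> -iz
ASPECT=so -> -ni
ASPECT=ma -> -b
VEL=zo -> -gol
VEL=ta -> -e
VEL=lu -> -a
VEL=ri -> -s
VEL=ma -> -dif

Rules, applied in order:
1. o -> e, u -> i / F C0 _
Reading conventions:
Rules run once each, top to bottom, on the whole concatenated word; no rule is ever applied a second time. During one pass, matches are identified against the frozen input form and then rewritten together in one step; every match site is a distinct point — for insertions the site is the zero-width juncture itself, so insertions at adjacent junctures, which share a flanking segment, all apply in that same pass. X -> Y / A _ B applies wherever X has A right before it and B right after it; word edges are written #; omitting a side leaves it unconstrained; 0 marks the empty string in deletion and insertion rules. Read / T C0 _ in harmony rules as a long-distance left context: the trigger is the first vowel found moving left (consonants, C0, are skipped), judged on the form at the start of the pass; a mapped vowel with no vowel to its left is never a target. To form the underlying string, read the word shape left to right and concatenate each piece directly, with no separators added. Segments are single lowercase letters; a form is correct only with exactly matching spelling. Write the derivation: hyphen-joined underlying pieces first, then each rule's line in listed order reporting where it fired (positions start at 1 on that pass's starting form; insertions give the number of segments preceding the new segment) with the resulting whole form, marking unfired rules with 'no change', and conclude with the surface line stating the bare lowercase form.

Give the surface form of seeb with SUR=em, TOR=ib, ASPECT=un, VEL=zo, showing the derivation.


underlying: seeb-gol-vt-lap-go
1. o -> e, u -> i / F C0 _: fires at position(s) 6: seebgelvtlapgo
surface: seebgelvtlapgo


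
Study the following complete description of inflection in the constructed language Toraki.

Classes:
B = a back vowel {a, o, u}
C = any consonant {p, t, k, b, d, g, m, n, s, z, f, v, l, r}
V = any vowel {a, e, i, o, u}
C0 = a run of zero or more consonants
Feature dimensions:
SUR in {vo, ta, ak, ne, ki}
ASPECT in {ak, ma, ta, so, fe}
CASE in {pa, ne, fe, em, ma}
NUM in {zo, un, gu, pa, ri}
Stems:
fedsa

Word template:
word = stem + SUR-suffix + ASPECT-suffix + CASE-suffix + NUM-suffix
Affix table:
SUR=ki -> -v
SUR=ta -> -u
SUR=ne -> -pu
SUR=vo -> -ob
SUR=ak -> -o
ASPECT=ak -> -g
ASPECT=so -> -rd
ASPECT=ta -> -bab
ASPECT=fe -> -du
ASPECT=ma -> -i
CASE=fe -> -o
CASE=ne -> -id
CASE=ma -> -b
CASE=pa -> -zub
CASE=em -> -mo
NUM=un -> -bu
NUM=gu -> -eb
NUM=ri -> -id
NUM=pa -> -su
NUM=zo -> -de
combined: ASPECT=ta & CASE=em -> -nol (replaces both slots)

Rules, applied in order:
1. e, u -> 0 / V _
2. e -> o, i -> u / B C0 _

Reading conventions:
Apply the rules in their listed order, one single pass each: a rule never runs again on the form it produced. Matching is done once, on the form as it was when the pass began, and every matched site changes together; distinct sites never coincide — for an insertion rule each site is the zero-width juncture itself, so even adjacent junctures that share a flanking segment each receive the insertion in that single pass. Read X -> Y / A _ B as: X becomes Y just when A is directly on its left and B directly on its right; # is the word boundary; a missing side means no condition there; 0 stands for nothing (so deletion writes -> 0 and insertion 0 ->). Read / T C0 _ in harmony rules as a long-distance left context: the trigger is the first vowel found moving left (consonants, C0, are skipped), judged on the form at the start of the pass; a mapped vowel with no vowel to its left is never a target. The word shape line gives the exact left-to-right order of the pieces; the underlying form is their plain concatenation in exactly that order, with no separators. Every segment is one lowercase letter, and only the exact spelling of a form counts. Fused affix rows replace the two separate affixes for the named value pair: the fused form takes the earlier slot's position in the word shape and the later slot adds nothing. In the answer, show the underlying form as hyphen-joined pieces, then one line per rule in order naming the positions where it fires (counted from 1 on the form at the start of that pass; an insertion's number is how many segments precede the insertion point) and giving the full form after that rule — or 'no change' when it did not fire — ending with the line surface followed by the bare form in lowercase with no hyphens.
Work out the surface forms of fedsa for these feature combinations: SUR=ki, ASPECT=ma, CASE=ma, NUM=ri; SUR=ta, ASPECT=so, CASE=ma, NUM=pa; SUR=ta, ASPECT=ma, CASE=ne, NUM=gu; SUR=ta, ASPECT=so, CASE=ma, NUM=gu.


cell SUR=ki, ASPECT=ma, CASE=ma, NUM=ri:
underlying: fedsa-v-i-b-id
1. e, u -> 0 / V _: no change
2. e -> o, i -> u / B C0 _: fires at position(s) 7: fedsavubid
surface: fedsavubid

cell SUR=ta, ASPECT=so, CASE=ma, NUM=pa:
underlying: fedsa-u-rd-b-su
1. e, u -> 0 / V _: fires at position(s) 6: fedsardbsu
2. e -> o, i -> u / B C0 _: no change
surface: fedsardbsu

cell SUR=ta, ASPECT=ma, CASE=ne, NUM=gu:
underlying: fedsa-u-i-id-eb
1. e, u -> 0 / V _: fires at position(s) 6: fedsaiideb
2. e -> o, i -> u / B C0 _: fires at position(s) 6: fedsauideb
surface: fedsauideb

cell SUR=ta, ASPECT=so, CASE=ma, NUM=gu:
underlying: fedsa-u-rd-b-eb
1. e, u -> 0 / V _: fires at position(s) 6: fedsardbeb
2. e -> o, i -> u / B C0 _: fires at position(s) 9: fedsardbob
surface: fedsardbob


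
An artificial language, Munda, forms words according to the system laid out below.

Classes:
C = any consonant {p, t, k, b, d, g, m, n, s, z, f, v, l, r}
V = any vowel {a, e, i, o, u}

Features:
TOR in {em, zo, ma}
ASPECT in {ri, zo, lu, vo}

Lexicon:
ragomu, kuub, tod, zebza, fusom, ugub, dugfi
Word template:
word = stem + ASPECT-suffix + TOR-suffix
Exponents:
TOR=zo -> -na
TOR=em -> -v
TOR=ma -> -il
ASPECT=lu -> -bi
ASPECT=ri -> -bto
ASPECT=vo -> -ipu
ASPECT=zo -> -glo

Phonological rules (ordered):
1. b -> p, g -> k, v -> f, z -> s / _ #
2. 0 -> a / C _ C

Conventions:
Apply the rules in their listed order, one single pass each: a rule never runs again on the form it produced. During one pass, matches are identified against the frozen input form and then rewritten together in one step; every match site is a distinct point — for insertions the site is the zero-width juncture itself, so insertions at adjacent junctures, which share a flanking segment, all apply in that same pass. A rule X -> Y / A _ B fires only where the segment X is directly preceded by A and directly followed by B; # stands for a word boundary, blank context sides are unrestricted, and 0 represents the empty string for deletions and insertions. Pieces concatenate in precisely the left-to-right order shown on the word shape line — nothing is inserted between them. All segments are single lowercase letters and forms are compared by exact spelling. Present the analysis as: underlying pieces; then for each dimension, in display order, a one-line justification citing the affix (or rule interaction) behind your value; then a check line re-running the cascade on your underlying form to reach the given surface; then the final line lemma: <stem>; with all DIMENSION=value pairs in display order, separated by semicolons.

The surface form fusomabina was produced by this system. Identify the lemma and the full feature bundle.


underlying: fusom-bi-na
TOR=zo - signalled by the affix -na
ASPECT=lu - signalled by the affix -bi
check: fusombina -> fusombina -> fusomabina
lemma: fusom; TOR=zo; ASPECT=lu


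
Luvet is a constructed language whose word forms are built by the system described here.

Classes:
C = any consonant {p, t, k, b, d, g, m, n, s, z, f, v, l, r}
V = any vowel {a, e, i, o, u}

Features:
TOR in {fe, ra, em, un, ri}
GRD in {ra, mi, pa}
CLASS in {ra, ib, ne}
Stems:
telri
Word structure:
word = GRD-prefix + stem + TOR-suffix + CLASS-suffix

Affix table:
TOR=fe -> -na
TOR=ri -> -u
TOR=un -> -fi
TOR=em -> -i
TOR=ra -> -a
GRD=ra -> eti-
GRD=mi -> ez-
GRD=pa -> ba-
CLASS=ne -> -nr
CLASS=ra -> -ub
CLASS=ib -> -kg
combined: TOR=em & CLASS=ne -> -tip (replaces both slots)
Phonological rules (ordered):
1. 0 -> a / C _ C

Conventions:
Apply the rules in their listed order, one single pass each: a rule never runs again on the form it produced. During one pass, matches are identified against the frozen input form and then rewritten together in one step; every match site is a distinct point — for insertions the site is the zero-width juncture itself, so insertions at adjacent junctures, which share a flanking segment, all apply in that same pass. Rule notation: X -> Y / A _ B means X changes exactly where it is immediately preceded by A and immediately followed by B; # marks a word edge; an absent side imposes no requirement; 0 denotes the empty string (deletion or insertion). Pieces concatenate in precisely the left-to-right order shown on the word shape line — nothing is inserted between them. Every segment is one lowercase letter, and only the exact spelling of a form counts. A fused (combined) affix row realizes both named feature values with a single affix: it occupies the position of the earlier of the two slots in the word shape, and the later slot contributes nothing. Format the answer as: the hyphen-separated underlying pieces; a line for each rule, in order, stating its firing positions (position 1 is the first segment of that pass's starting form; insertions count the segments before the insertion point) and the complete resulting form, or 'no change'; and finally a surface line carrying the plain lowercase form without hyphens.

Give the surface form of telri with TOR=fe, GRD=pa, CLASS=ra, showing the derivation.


underlying: ba-telri-na-ub
1. 0 -> a / C _ C: inserts after position(s) 5: batelarinaub
surface: batelarinaub


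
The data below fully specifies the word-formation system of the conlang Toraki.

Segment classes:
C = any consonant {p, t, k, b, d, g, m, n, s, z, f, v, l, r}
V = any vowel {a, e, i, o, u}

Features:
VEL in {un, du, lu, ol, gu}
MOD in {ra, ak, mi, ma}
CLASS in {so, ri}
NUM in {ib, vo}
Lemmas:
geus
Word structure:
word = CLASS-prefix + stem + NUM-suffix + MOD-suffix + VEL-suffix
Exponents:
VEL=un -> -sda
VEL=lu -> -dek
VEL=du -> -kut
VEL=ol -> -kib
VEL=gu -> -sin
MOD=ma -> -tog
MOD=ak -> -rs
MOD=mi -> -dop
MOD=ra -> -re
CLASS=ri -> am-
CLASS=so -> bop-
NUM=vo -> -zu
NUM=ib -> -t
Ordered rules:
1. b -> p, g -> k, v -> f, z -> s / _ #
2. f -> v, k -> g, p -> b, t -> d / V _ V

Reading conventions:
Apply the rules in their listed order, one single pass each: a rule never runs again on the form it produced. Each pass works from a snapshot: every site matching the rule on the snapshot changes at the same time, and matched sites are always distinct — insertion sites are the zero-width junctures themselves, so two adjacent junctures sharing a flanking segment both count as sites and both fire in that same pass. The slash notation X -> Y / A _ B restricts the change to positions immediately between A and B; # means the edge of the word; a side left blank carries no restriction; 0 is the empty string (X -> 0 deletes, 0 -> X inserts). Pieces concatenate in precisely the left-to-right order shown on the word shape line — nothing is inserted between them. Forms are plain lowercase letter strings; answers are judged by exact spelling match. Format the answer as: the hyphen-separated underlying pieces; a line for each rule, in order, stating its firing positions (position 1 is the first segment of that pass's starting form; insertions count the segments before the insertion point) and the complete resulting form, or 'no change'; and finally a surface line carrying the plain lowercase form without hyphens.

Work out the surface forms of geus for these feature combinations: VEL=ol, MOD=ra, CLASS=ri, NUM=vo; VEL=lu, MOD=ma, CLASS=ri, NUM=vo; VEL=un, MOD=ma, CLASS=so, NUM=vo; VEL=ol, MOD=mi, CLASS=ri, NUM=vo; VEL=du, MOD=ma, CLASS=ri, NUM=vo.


cell VEL=ol, MOD=ra, CLASS=ri, NUM=vo:
underlying: am-geus-zu-re-kib
1. b -> p, g -> k, v -> f, z -> s / _ #: fires at position(s) 13: amgeuszurekip
2. f -> v, k -> g, p -> b, t -> d / V _ V: fires at position(s) 11: amgeuszuregip
surface: amgeuszuregip

cell VEL=lu, MOD=ma, CLASS=ri, NUM=vo:
underlying: am-geus-zu-tog-dek
1. b -> p, g -> k, v -> f, z -> s / _ #: no change
2. f -> v, k -> g, p -> b, t -> d / V _ V: fires at position(s) 9: amgeuszudogdek
surface: amgeuszudogdek

cell VEL=un, MOD=ma, CLASS=so, NUM=vo:
underlying: bop-geus-zu-tog-sda
1. b -> p, g -> k, v -> f, z -> s / _ #: no change
2. f -> v, k -> g, p -> b, t -> d / V _ V: fires at position(s) 10: bopgeuszudogsda
surface: bopgeuszudogsda

cell VEL=ol, MOD=mi, CLASS=ri, NUM=vo:
underlying: am-geus-zu-dop-kib
1. b -> p, g -> k, v -> f, z -> s / _ #: fires at position(s) 14: amgeuszudopkip
2. f -> v, k -> g, p -> b, t -> d / V _ V: no change
surface: amgeuszudopkip

cell VEL=du, MOD=ma, CLASS=ri, NUM=vo:
underlying: am-geus-zu-tog-kut
1. b -> p, g -> k, v -> f, z -> s / _ #: no change
2. f -> v, k -> g, p -> b, t -> d / V _ V: fires at position(s) 9: amgeuszudogkut
surface: amgeuszudogkut


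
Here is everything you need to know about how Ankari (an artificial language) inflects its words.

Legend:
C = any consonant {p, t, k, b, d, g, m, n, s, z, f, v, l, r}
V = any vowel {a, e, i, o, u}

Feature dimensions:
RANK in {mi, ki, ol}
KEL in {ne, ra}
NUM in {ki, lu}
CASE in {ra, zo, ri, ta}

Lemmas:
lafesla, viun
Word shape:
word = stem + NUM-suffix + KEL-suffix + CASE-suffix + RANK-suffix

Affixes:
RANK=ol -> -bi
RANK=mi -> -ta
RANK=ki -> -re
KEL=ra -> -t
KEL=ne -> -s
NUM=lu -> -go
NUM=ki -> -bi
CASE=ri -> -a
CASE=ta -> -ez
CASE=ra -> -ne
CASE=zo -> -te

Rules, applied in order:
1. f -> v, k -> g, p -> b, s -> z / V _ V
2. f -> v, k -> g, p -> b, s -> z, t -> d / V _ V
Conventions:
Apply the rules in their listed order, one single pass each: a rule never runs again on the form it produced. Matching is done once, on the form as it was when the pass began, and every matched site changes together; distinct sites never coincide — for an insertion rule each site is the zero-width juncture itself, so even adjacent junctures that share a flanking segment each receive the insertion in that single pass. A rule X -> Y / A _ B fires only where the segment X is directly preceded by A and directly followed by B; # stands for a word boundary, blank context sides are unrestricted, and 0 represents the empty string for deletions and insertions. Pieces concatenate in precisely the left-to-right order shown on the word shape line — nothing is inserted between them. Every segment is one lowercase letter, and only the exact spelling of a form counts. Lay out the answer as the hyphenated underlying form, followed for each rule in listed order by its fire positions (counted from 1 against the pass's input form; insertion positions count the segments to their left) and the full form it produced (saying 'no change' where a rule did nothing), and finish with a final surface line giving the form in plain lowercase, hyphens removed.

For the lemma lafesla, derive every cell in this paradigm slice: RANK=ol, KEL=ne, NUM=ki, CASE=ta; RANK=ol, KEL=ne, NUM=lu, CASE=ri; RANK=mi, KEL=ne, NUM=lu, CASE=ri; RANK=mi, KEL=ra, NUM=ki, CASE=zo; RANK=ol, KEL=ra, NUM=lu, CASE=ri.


cell RANK=ol, KEL=ne, NUM=ki, CASE=ta:
underlying: lafesla-bi-s-ez-bi
1. f -> v, k -> g, p -> b, s -> z / V _ V: fires at position(s) 3, 10: laveslabizezbi
2. f -> v, k -> g, p -> b, s -> z, t -> d / V _ V: no change
surface: laveslabizezbi

cell RANK=ol, KEL=ne, NUM=lu, CASE=ri:
underlying: lafesla-go-s-a-bi
1. f -> v, k -> g, p -> b, s -> z / V _ V: fires at position(s) 3, 10: laveslagozabi
2. f -> v, k -> g, p -> b, s -> z, t -> d / V _ V: no change
surface: laveslagozabi

cell RANK=mi, KEL=ne, NUM=lu, CASE=ri:
underlying: lafesla-go-s-a-ta
1. f -> v, k -> g, p -> b, s -> z / V _ V: fires at position(s) 3, 10: laveslagozata
2. f -> v, k -> g, p -> b, s -> z, t -> d / V _ V: fires at position(s) 12: laveslagozada
surface: laveslagozada

cell RANK=mi, KEL=ra, NUM=ki, CASE=zo:
underlying: lafesla-bi-t-te-ta
1. f -> v, k -> g, p -> b, s -> z / V _ V: fires at position(s) 3: laveslabitteta
2. f -> v, k -> g, p -> b, s -> z, t -> d / V _ V: fires at position(s) 13: laveslabitteda
surface: laveslabitteda

cell RANK=ol, KEL=ra, NUM=lu, CASE=ri:
underlying: lafesla-go-t-a-bi
1. f -> v, k -> g, p -> b, s -> z / V _ V: fires at position(s) 3: laveslagotabi
2. f -> v, k -> g, p -> b, s -> z, t -> d / V _ V: fires at position(s) 10: laveslagodabi
surface: laveslagodabi


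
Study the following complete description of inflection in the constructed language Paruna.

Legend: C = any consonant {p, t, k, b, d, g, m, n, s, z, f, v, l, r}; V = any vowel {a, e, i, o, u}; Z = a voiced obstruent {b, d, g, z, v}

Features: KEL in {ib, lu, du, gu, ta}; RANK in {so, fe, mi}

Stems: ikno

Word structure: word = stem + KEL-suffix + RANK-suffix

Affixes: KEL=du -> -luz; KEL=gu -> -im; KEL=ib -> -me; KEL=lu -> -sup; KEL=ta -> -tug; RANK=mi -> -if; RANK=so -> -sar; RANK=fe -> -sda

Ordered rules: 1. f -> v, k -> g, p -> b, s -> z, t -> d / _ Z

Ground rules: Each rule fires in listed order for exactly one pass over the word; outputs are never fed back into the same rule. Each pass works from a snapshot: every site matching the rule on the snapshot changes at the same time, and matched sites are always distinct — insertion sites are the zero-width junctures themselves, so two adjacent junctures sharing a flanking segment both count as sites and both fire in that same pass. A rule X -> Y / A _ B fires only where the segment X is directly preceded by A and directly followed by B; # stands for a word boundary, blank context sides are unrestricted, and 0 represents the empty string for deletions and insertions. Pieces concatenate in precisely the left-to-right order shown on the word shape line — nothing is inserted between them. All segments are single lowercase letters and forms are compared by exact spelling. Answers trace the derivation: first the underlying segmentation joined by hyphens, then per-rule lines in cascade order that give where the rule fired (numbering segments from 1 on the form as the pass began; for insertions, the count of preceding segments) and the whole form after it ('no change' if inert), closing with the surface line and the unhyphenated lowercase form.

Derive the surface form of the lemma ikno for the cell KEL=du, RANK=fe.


underlying: ikno-luz-sda
1. f -> v, k -> g, p -> b, s -> z, t -> d / _ Z: fires at position(s) 8: iknoluzzda
surface: iknoluzzda


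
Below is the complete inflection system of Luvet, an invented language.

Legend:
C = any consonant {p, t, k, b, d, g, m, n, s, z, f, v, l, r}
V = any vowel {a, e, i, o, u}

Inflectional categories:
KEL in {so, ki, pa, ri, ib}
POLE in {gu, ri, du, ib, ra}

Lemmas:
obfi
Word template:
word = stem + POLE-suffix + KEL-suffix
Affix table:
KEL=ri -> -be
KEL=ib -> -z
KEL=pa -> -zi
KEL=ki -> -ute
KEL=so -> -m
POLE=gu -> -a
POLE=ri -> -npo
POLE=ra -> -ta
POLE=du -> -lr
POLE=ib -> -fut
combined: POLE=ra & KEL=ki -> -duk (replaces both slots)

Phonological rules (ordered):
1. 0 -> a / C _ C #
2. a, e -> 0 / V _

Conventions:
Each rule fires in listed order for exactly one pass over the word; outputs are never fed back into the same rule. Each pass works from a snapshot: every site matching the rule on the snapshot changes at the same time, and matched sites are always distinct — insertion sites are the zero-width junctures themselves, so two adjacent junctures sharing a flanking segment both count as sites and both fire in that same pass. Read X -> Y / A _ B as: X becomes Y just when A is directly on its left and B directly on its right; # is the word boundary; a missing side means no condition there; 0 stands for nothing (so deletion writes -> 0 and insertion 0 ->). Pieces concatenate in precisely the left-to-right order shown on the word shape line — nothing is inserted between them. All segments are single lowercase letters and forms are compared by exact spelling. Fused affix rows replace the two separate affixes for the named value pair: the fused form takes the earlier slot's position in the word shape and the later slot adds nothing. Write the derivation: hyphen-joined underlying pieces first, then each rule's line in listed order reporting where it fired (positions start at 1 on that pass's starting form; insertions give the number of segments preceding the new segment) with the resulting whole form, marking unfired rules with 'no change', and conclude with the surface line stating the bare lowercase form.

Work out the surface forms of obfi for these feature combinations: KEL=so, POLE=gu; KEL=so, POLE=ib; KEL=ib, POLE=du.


cell KEL=so, POLE=gu:
underlying: obfi-a-m
1. 0 -> a / C _ C #: no change
2. a, e -> 0 / V _: fires at position(s) 5: obfim
surface: obfim

cell KEL=so, POLE=ib:
underlying: obfi-fut-m
1. 0 -> a / C _ C #: inserts after position(s) 7: obfifutam
2. a, e -> 0 / V _: no change
surface: obfifutam

cell KEL=ib, POLE=du:
underlying: obfi-lr-z
1. 0 -> a / C _ C #: inserts after position(s) 6: obfilraz
2. a, e -> 0 / V _: no change
surface: obfilraz


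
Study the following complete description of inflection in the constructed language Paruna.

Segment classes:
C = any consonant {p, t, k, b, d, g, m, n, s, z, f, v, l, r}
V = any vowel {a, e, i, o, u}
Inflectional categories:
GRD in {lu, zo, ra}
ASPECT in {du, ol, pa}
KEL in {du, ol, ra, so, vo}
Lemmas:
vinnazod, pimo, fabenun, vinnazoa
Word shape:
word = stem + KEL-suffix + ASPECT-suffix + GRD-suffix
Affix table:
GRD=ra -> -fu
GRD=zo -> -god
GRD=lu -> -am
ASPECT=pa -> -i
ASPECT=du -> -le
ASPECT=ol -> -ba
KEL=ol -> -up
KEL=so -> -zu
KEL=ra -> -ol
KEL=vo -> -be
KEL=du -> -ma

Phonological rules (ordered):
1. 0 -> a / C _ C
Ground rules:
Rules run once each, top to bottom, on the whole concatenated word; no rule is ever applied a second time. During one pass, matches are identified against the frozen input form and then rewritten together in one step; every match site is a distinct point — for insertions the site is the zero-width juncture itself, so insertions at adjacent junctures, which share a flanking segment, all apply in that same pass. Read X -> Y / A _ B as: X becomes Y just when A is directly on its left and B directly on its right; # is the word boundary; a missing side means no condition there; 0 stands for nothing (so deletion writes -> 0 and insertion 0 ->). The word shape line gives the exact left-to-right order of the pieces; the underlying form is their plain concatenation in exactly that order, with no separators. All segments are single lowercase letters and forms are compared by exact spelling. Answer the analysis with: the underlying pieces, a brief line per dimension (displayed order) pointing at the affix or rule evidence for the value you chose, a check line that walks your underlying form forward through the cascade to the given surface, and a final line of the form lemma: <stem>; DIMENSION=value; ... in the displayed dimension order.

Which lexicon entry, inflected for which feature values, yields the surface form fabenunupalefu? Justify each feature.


underlying: fabenun-up-le-fu
GRD=ra - signalled by the affix -fu
ASPECT=du - signalled by the affix -le
KEL=ol - signalled by the affix -up
check: fabenunuplefu -> fabenunupalefu
lemma: fabenun; GRD=ra; ASPECT=du; KEL=ol


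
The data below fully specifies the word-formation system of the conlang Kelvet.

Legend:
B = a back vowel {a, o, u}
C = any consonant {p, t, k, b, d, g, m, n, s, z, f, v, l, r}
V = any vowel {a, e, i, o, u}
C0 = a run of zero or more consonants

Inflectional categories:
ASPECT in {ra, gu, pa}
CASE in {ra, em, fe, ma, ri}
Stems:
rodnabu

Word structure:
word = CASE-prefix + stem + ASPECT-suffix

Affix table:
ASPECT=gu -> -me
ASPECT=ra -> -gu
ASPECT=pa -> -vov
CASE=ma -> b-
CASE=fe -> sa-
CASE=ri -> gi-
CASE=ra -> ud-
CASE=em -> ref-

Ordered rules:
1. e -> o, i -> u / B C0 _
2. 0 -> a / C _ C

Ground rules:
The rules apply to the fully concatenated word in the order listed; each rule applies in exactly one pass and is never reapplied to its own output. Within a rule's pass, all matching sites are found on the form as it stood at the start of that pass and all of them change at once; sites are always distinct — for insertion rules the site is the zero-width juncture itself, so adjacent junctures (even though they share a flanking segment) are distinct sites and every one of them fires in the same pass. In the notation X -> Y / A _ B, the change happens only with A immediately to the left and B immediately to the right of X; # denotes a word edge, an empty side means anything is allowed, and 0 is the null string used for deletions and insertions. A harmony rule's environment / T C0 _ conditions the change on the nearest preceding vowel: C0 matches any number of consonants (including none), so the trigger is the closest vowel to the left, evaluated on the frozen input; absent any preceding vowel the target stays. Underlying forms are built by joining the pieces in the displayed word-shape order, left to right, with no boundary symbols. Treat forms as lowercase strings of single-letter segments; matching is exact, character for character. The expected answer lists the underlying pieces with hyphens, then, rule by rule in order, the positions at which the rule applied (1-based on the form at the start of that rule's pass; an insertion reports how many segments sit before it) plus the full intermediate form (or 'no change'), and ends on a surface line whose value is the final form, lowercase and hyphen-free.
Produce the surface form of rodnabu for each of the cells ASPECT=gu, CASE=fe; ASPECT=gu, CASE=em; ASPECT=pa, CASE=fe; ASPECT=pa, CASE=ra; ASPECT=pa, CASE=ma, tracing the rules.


cell ASPECT=gu, CASE=fe:
underlying: sa-rodnabu-me
1. e -> o, i -> u / B C0 _: fires at position(s) 11: sarodnabumo
2. 0 -> a / C _ C: inserts after position(s) 5: sarodanabumo
surface: sarodanabumo

cell ASPECT=gu, CASE=em:
underlying: ref-rodnabu-me
1. e -> o, i -> u / B C0 _: fires at position(s) 12: refrodnabumo
2. 0 -> a / C _ C: inserts after position(s) 3, 6: refarodanabumo
surface: refarodanabumo

cell ASPECT=pa, CASE=fe:
underlying: sa-rodnabu-vov
1. e -> o, i -> u / B C0 _: no change
2. 0 -> a / C _ C: inserts after position(s) 5: sarodanabuvov
surface: sarodanabuvov

cell ASPECT=pa, CASE=ra:
underlying: ud-rodnabu-vov
1. e -> o, i -> u / B C0 _: no change
2. 0 -> a / C _ C: inserts after position(s) 2, 5: udarodanabuvov
surface: udarodanabuvov

cell ASPECT=pa, CASE=ma:
underlying: b-rodnabu-vov
1. e -> o, i -> u / B C0 _: no change
2. 0 -> a / C _ C: inserts after position(s) 1, 4: barodanabuvov
surface: barodanabuvov
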